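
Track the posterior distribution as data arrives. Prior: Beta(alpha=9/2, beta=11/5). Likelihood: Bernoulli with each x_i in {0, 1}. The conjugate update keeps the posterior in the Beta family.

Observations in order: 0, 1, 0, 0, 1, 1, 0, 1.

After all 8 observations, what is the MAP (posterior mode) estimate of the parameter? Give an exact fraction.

75/127

obs 1: x=0 → posterior Beta(9/2, 16/5)
obs 2: x=1 → posterior Beta(11/2, 16/5)
obs 3: x=0 → posterior Beta(11/2, 21/5)
obs 4: x=0 → posterior Beta(11/2, 26/5)
obs 5: x=1 → posterior Beta(13/2, 26/5)
obs 6: x=1 → posterior Beta(15/2, 26/5)
obs 7: x=0 → posterior Beta(15/2, 31/5)
obs 8: x=1 → posterior Beta(17/2, 31/5)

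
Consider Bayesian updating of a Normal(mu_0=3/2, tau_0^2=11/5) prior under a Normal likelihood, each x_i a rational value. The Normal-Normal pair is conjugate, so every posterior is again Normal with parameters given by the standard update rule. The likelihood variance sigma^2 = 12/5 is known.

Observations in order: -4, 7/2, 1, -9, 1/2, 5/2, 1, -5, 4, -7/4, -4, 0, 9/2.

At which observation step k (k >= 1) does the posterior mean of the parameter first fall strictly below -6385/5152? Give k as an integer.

obs 1: x=-4 → posterior Normal(-26/23, 132/115)
obs 2: x=7/2 → posterior Normal(25/68, 66/85)
obs 3: x=1 → posterior Normal(47/90, 44/75)
obs 4: x=-9 → posterior Normal(-151/112, 33/70)
obs 5: x=1/2 → posterior Normal(-70/67, 132/335)
obs 6: x=5/2 → posterior Normal(-85/156, 22/65)
obs 7: x=1 → posterior Normal(-63/178, 132/445)
obs 8: x=-5 → posterior Normal(-173/200, 33/125)
obs 9: x=4 → posterior Normal(-85/222, 44/185)
obs 10: x=-7/4 → posterior Normal(-247/488, 66/305)
obs 11: x=-4 → posterior Normal(-423/532, 132/665)
obs 12: x=0 → posterior Normal(-47/64, 11/60)
obs 13: x=9/2 → posterior Normal(-45/124, 132/775)

k = 4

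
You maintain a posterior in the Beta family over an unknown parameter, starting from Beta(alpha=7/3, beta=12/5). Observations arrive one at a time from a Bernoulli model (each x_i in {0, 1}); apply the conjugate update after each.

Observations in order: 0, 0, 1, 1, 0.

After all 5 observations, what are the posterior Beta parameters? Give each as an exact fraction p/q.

alpha=13/3, beta=27/5

obs 1: x=0 → posterior Beta(7/3, 17/5)
obs 2: x=0 → posterior Beta(7/3, 22/5)
obs 3: x=1 → posterior Beta(10/3, 22/5)
obs 4: x=1 → posterior Beta(13/3, 22/5)
obs 5: x=0 → posterior Beta(13/3, 27/5)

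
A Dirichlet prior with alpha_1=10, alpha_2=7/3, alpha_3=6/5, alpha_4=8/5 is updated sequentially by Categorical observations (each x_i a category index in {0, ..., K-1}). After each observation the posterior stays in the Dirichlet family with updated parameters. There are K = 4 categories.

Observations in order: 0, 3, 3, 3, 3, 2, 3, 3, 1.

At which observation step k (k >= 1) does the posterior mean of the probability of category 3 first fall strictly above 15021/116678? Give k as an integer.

obs 1: x=0 → posterior Dirichlet(11, 7/3, 6/5, 8/5)
obs 2: x=3 → posterior Dirichlet(11, 7/3, 6/5, 13/5)
obs 3: x=3 → posterior Dirichlet(11, 7/3, 6/5, 18/5)
obs 4: x=3 → posterior Dirichlet(11, 7/3, 6/5, 23/5)
obs 5: x=3 → posterior Dirichlet(11, 7/3, 6/5, 28/5)
obs 6: x=2 → posterior Dirichlet(11, 7/3, 11/5, 28/5)
obs 7: x=3 → posterior Dirichlet(11, 7/3, 11/5, 33/5)
obs 8: x=3 → posterior Dirichlet(11, 7/3, 11/5, 38/5)
obs 9: x=1 → posterior Dirichlet(11, 10/3, 11/5, 38/5)

k = 2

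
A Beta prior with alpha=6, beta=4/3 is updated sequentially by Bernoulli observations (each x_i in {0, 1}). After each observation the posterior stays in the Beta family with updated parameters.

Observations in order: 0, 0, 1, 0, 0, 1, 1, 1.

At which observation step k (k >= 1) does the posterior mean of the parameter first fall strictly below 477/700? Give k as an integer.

obs 1: x=0 → posterior Beta(6, 7/3)
obs 2: x=0 → posterior Beta(6, 10/3)
obs 3: x=1 → posterior Beta(7, 10/3)
obs 4: x=0 → posterior Beta(7, 13/3)
obs 5: x=0 → posterior Beta(7, 16/3)
obs 6: x=1 → posterior Beta(8, 16/3)
obs 7: x=1 → posterior Beta(9, 16/3)
obs 8: x=1 → posterior Beta(10, 16/3)

k = 2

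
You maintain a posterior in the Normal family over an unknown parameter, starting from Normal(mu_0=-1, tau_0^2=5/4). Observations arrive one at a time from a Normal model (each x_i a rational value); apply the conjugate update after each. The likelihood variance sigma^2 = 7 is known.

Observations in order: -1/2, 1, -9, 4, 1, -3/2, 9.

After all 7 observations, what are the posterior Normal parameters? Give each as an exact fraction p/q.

obs 1: x=-1/2 → posterior Normal(-61/66, 35/33)
obs 2: x=1 → posterior Normal(-51/76, 35/38)
obs 3: x=-9 → posterior Normal(-141/86, 35/43)
obs 4: x=4 → posterior Normal(-101/96, 35/48)
obs 5: x=1 → posterior Normal(-91/106, 35/53)
obs 6: x=-3/2 → posterior Normal(-53/58, 35/58)
obs 7: x=9 → posterior Normal(-8/63, 5/9)

mu_0=-8/63, tau_0^2=5/9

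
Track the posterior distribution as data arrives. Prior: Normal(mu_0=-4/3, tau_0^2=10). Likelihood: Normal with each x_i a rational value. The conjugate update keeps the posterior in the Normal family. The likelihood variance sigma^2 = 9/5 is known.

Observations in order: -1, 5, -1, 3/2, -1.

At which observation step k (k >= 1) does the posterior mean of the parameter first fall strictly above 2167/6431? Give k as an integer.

k = 2

obs 1: x=-1 → posterior Normal(-62/59, 90/59)
obs 2: x=5 → posterior Normal(188/109, 90/109)
obs 3: x=-1 → posterior Normal(46/53, 30/53)
obs 4: x=3/2 → posterior Normal(213/209, 90/209)
obs 5: x=-1 → posterior Normal(163/259, 90/259)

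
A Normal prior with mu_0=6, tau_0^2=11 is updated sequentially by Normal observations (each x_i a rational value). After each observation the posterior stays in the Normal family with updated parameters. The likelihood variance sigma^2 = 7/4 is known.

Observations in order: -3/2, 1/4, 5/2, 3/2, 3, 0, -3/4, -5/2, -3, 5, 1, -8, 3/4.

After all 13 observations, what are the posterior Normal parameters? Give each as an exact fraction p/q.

obs 1: x=-3/2 → posterior Normal(-8/17, 77/51)
obs 2: x=1/4 → posterior Normal(-13/95, 77/95)
obs 3: x=5/2 → posterior Normal(97/139, 77/139)
obs 4: x=3/2 → posterior Normal(163/183, 77/183)
obs 5: x=3 → posterior Normal(295/227, 77/227)
obs 6: x=0 → posterior Normal(295/271, 77/271)
obs 7: x=-3/4 → posterior Normal(262/315, 11/45)
obs 8: x=-5/2 → posterior Normal(152/359, 77/359)
obs 9: x=-3 → posterior Normal(20/403, 77/403)
obs 10: x=5 → posterior Normal(80/149, 77/447)
obs 11: x=1 → posterior Normal(284/491, 77/491)
obs 12: x=-8 → posterior Normal(-68/535, 77/535)
obs 13: x=3/4 → posterior Normal(-35/579, 77/579)

mu_0=-35/579, tau_0^2=77/579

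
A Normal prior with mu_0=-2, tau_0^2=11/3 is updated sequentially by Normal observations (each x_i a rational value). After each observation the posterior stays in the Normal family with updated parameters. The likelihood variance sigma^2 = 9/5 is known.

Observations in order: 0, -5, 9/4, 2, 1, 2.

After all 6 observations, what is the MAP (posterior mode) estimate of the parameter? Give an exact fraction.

93/476

obs 1: x=0 → posterior Normal(-27/41, 99/82)
obs 2: x=-5 → posterior Normal(-329/137, 99/137)
obs 3: x=9/4 → posterior Normal(-821/768, 33/64)
obs 4: x=2 → posterior Normal(-381/988, 99/247)
obs 5: x=1 → posterior Normal(-161/1208, 99/302)
obs 6: x=2 → posterior Normal(93/476, 33/119)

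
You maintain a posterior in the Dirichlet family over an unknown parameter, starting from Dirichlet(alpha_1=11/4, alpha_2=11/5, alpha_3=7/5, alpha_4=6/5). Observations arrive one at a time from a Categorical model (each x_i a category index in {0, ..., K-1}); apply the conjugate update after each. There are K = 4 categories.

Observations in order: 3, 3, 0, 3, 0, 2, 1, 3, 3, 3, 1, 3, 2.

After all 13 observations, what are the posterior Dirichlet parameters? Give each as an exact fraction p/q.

alpha_1=19/4, alpha_2=21/5, alpha_3=17/5, alpha_4=41/5

obs 1: x=3 → posterior Dirichlet(11/4, 11/5, 7/5, 11/5)
obs 2: x=3 → posterior Dirichlet(11/4, 11/5, 7/5, 16/5)
obs 3: x=0 → posterior Dirichlet(15/4, 11/5, 7/5, 16/5)
obs 4: x=3 → posterior Dirichlet(15/4, 11/5, 7/5, 21/5)
obs 5: x=0 → posterior Dirichlet(19/4, 11/5, 7/5, 21/5)
obs 6: x=2 → posterior Dirichlet(19/4, 11/5, 12/5, 21/5)
obs 7: x=1 → posterior Dirichlet(19/4, 16/5, 12/5, 21/5)
obs 8: x=3 → posterior Dirichlet(19/4, 16/5, 12/5, 26/5)
obs 9: x=3 → posterior Dirichlet(19/4, 16/5, 12/5, 31/5)
obs 10: x=3 → posterior Dirichlet(19/4, 16/5, 12/5, 36/5)
obs 11: x=1 → posterior Dirichlet(19/4, 21/5, 12/5, 36/5)
obs 12: x=3 → posterior Dirichlet(19/4, 21/5, 12/5, 41/5)
obs 13: x=2 → posterior Dirichlet(19/4, 21/5, 17/5, 41/5)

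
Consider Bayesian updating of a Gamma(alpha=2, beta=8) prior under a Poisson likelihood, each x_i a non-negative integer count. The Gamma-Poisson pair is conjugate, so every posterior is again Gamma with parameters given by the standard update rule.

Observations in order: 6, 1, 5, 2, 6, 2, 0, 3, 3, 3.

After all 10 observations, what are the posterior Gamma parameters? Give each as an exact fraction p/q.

alpha=33, beta=18

obs 1: x=6 → posterior Gamma(8, 9)
obs 2: x=1 → posterior Gamma(9, 10)
obs 3: x=5 → posterior Gamma(14, 11)
obs 4: x=2 → posterior Gamma(16, 12)
obs 5: x=6 → posterior Gamma(22, 13)
obs 6: x=2 → posterior Gamma(24, 14)
obs 7: x=0 → posterior Gamma(24, 15)
obs 8: x=3 → posterior Gamma(27, 16)
obs 9: x=3 → posterior Gamma(30, 17)
obs 10: x=3 → posterior Gamma(33, 18)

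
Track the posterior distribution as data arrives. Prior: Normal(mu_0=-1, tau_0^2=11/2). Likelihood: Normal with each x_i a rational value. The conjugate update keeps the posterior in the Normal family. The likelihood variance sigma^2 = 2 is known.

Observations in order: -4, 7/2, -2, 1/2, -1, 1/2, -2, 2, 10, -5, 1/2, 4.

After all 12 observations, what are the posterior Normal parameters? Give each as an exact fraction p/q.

obs 1: x=-4 → posterior Normal(-16/5, 22/15)
obs 2: x=7/2 → posterior Normal(-19/52, 11/13)
obs 3: x=-2 → posterior Normal(-63/74, 22/37)
obs 4: x=1/2 → posterior Normal(-13/24, 11/24)
obs 5: x=-1 → posterior Normal(-37/59, 22/59)
obs 6: x=1/2 → posterior Normal(-9/20, 11/35)
obs 7: x=-2 → posterior Normal(-107/162, 22/81)
obs 8: x=2 → posterior Normal(-63/184, 11/46)
obs 9: x=10 → posterior Normal(157/206, 22/103)
obs 10: x=-5 → posterior Normal(47/228, 11/57)
obs 11: x=1/2 → posterior Normal(29/125, 22/125)
obs 12: x=4 → posterior Normal(73/136, 11/68)

mu_0=73/136, tau_0^2=11/68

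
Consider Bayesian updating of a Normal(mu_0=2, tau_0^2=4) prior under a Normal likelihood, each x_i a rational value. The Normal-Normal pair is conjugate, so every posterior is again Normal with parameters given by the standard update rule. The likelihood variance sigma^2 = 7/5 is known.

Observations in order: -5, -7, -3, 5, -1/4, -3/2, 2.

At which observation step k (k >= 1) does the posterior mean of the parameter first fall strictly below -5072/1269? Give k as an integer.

obs 1: x=-5 → posterior Normal(-86/27, 28/27)
obs 2: x=-7 → posterior Normal(-226/47, 28/47)
obs 3: x=-3 → posterior Normal(-286/67, 28/67)
obs 4: x=5 → posterior Normal(-62/29, 28/87)
obs 5: x=-1/4 → posterior Normal(-191/107, 28/107)
obs 6: x=-3/2 → posterior Normal(-221/127, 28/127)
obs 7: x=2 → posterior Normal(-181/147, 4/21)

k = 2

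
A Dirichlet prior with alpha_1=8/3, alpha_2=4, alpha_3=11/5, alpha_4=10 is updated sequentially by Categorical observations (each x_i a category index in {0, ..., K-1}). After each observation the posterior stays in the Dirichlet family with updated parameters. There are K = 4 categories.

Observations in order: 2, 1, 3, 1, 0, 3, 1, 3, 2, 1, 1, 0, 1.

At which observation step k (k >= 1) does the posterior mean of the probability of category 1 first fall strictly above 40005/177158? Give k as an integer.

k = 2

obs 1: x=2 → posterior Dirichlet(8/3, 4, 16/5, 10)
obs 2: x=1 → posterior Dirichlet(8/3, 5, 16/5, 10)
obs 3: x=3 → posterior Dirichlet(8/3, 5, 16/5, 11)
obs 4: x=1 → posterior Dirichlet(8/3, 6, 16/5, 11)
obs 5: x=0 → posterior Dirichlet(11/3, 6, 16/5, 11)
obs 6: x=3 → posterior Dirichlet(11/3, 6, 16/5, 12)
obs 7: x=1 → posterior Dirichlet(11/3, 7, 16/5, 12)
obs 8: x=3 → posterior Dirichlet(11/3, 7, 16/5, 13)
obs 9: x=2 → posterior Dirichlet(11/3, 7, 21/5, 13)
obs 10: x=1 → posterior Dirichlet(11/3, 8, 21/5, 13)
obs 11: x=1 → posterior Dirichlet(11/3, 9, 21/5, 13)
obs 12: x=0 → posterior Dirichlet(14/3, 9, 21/5, 13)
obs 13: x=1 → posterior Dirichlet(14/3, 10, 21/5, 13)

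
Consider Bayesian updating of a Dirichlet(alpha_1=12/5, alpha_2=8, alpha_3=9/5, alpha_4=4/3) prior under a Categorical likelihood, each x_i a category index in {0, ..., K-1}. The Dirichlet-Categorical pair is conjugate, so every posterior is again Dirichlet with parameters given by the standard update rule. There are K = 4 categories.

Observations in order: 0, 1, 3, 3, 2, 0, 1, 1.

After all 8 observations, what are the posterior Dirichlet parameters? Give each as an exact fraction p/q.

obs 1: x=0 → posterior Dirichlet(17/5, 8, 9/5, 4/3)
obs 2: x=1 → posterior Dirichlet(17/5, 9, 9/5, 4/3)
obs 3: x=3 → posterior Dirichlet(17/5, 9, 9/5, 7/3)
obs 4: x=3 → posterior Dirichlet(17/5, 9, 9/5, 10/3)
obs 5: x=2 → posterior Dirichlet(17/5, 9, 14/5, 10/3)
obs 6: x=0 → posterior Dirichlet(22/5, 9, 14/5, 10/3)
obs 7: x=1 → posterior Dirichlet(22/5, 10, 14/5, 10/3)
obs 8: x=1 → posterior Dirichlet(22/5, 11, 14/5, 10/3)

alpha_1=22/5, alpha_2=11, alpha_3=14/5, alpha_4=10/3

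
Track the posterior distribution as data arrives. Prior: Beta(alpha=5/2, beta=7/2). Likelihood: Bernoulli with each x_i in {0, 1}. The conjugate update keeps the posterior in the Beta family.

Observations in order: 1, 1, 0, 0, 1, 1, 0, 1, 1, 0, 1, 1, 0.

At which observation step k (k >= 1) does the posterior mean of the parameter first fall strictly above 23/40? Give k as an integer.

k = 12

obs 1: x=1 → posterior Beta(7/2, 7/2)
obs 2: x=1 → posterior Beta(9/2, 7/2)
obs 3: x=0 → posterior Beta(9/2, 9/2)
obs 4: x=0 → posterior Beta(9/2, 11/2)
obs 5: x=1 → posterior Beta(11/2, 11/2)
obs 6: x=1 → posterior Beta(13/2, 11/2)
obs 7: x=0 → posterior Beta(13/2, 13/2)
obs 8: x=1 → posterior Beta(15/2, 13/2)
obs 9: x=1 → posterior Beta(17/2, 13/2)
obs 10: x=0 → posterior Beta(17/2, 15/2)
obs 11: x=1 → posterior Beta(19/2, 15/2)
obs 12: x=1 → posterior Beta(21/2, 15/2)
obs 13: x=0 → posterior Beta(21/2, 17/2)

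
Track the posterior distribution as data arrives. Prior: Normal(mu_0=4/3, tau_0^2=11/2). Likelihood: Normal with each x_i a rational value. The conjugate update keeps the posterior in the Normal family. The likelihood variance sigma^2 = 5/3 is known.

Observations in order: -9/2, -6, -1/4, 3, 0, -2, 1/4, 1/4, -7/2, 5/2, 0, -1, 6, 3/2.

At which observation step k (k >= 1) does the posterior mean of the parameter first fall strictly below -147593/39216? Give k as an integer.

k = 2

obs 1: x=-9/2 → posterior Normal(-811/258, 55/43)
obs 2: x=-6 → posterior Normal(-1999/456, 55/76)
obs 3: x=-1/4 → posterior Normal(-4097/1308, 55/109)
obs 4: x=3 → posterior Normal(-2909/1704, 55/142)
obs 5: x=0 → posterior Normal(-2909/2100, 11/35)
obs 6: x=-2 → posterior Normal(-3701/2496, 55/208)
obs 7: x=1/4 → posterior Normal(-1801/1446, 55/241)
obs 8: x=1/4 → posterior Normal(-3503/3288, 55/274)
obs 9: x=-7/2 → posterior Normal(-4889/3684, 55/307)
obs 10: x=5/2 → posterior Normal(-3899/4080, 11/68)
obs 11: x=0 → posterior Normal(-3899/4476, 55/373)
obs 12: x=-1 → posterior Normal(-4295/4872, 55/406)
obs 13: x=6 → posterior Normal(-1919/5268, 55/439)
obs 14: x=3/2 → posterior Normal(-1325/5664, 55/472)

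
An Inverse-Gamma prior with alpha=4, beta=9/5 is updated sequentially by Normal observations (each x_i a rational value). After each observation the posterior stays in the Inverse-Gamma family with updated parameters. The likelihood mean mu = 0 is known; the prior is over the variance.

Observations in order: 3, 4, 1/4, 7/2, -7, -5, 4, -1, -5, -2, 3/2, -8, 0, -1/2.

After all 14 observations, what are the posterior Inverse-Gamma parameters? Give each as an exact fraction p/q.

obs 1: x=3 → posterior Inverse-Gamma(9/2, 63/10)
obs 2: x=4 → posterior Inverse-Gamma(5, 143/10)
obs 3: x=1/4 → posterior Inverse-Gamma(11/2, 2293/160)
obs 4: x=7/2 → posterior Inverse-Gamma(6, 3273/160)
obs 5: x=-7 → posterior Inverse-Gamma(13/2, 7193/160)
obs 6: x=-5 → posterior Inverse-Gamma(7, 9193/160)
obs 7: x=4 → posterior Inverse-Gamma(15/2, 10473/160)
obs 8: x=-1 → posterior Inverse-Gamma(8, 10553/160)
obs 9: x=-5 → posterior Inverse-Gamma(17/2, 12553/160)
obs 10: x=-2 → posterior Inverse-Gamma(9, 12873/160)
obs 11: x=3/2 → posterior Inverse-Gamma(19/2, 13053/160)
obs 12: x=-8 → posterior Inverse-Gamma(10, 18173/160)
obs 13: x=0 → posterior Inverse-Gamma(21/2, 18173/160)
obs 14: x=-1/2 → posterior Inverse-Gamma(11, 18193/160)

alpha=11, beta=18193/160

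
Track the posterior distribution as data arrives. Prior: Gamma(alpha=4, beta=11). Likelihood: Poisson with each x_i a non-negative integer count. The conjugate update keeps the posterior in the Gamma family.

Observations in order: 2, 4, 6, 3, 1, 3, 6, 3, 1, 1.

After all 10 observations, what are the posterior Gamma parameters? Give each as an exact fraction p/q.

alpha=34, beta=21

obs 1: x=2 → posterior Gamma(6, 12)
obs 2: x=4 → posterior Gamma(10, 13)
obs 3: x=6 → posterior Gamma(16, 14)
obs 4: x=3 → posterior Gamma(19, 15)
obs 5: x=1 → posterior Gamma(20, 16)
obs 6: x=3 → posterior Gamma(23, 17)
obs 7: x=6 → posterior Gamma(29, 18)
obs 8: x=3 → posterior Gamma(32, 19)
obs 9: x=1 → posterior Gamma(33, 20)
obs 10: x=1 → posterior Gamma(34, 21)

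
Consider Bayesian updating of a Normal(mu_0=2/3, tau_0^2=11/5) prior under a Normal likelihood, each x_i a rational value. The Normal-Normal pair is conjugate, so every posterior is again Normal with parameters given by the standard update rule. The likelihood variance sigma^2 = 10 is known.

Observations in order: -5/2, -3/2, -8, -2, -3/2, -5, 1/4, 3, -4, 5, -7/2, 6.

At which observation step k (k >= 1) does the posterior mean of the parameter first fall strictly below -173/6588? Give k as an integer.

obs 1: x=-5/2 → posterior Normal(35/366, 110/61)
obs 2: x=-3/2 → posterior Normal(-4/27, 55/36)
obs 3: x=-8 → posterior Normal(-296/249, 110/83)
obs 4: x=-2 → posterior Normal(-181/141, 55/47)
obs 5: x=-3/2 → posterior Normal(-823/630, 22/21)
obs 6: x=-5 → posterior Normal(-1153/696, 55/58)
obs 7: x=1/4 → posterior Normal(-2273/1524, 110/127)
obs 8: x=3 → posterior Normal(-1877/1656, 55/69)
obs 9: x=-4 → posterior Normal(-2405/1788, 110/149)
obs 10: x=5 → posterior Normal(-349/384, 11/16)
obs 11: x=-7/2 → posterior Normal(-2207/2052, 110/171)
obs 12: x=6 → posterior Normal(-1415/2184, 55/91)

k = 2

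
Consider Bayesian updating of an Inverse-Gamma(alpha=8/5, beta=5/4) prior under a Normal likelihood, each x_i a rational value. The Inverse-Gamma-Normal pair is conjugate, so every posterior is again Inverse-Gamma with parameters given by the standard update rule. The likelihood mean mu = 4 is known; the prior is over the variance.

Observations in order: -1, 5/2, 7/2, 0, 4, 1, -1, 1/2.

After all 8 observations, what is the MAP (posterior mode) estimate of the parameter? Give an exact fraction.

obs 1: x=-1 → posterior Inverse-Gamma(21/10, 55/4)
obs 2: x=5/2 → posterior Inverse-Gamma(13/5, 119/8)
obs 3: x=7/2 → posterior Inverse-Gamma(31/10, 15)
obs 4: x=0 → posterior Inverse-Gamma(18/5, 23)
obs 5: x=4 → posterior Inverse-Gamma(41/10, 23)
obs 6: x=1 → posterior Inverse-Gamma(23/5, 55/2)
obs 7: x=-1 → posterior Inverse-Gamma(51/10, 40)
obs 8: x=1/2 → posterior Inverse-Gamma(28/5, 369/8)

615/88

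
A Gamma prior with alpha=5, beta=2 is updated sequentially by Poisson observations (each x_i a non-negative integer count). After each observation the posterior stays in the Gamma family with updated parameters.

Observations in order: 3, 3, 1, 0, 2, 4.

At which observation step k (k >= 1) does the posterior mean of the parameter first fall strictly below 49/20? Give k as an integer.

obs 1: x=3 → posterior Gamma(8, 3)
obs 2: x=3 → posterior Gamma(11, 4)
obs 3: x=1 → posterior Gamma(12, 5)
obs 4: x=0 → posterior Gamma(12, 6)
obs 5: x=2 → posterior Gamma(14, 7)
obs 6: x=4 → posterior Gamma(18, 8)

k = 3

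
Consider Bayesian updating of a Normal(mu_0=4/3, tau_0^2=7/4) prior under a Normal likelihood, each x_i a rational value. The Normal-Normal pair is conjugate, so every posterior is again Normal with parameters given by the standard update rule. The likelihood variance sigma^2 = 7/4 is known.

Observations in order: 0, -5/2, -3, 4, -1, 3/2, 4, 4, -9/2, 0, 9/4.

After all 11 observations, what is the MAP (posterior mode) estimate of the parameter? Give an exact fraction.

73/144

obs 1: x=0 → posterior Normal(2/3, 7/8)
obs 2: x=-5/2 → posterior Normal(-7/18, 7/12)
obs 3: x=-3 → posterior Normal(-25/24, 7/16)
obs 4: x=4 → posterior Normal(-1/30, 7/20)
obs 5: x=-1 → posterior Normal(-7/36, 7/24)
obs 6: x=3/2 → posterior Normal(1/21, 1/4)
obs 7: x=4 → posterior Normal(13/24, 7/32)
obs 8: x=4 → posterior Normal(25/27, 7/36)
obs 9: x=-9/2 → posterior Normal(23/60, 7/40)
obs 10: x=0 → posterior Normal(23/66, 7/44)
obs 11: x=9/4 → posterior Normal(73/144, 7/48)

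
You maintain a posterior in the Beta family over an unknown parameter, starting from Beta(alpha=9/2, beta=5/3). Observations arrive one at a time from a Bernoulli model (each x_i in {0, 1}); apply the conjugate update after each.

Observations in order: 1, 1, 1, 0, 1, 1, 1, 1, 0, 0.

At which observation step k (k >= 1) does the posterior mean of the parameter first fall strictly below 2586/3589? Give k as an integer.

obs 1: x=1 → posterior Beta(11/2, 5/3)
obs 2: x=1 → posterior Beta(13/2, 5/3)
obs 3: x=1 → posterior Beta(15/2, 5/3)
obs 4: x=0 → posterior Beta(15/2, 8/3)
obs 5: x=1 → posterior Beta(17/2, 8/3)
obs 6: x=1 → posterior Beta(19/2, 8/3)
obs 7: x=1 → posterior Beta(21/2, 8/3)
obs 8: x=1 → posterior Beta(23/2, 8/3)
obs 9: x=0 → posterior Beta(23/2, 11/3)
obs 10: x=0 → posterior Beta(23/2, 14/3)

k = 10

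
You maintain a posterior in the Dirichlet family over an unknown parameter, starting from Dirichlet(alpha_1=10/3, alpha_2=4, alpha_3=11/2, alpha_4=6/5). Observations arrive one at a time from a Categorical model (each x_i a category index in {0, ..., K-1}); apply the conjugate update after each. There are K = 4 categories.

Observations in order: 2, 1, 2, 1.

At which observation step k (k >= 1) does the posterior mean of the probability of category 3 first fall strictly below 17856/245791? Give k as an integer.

obs 1: x=2 → posterior Dirichlet(10/3, 4, 13/2, 6/5)
obs 2: x=1 → posterior Dirichlet(10/3, 5, 13/2, 6/5)
obs 3: x=2 → posterior Dirichlet(10/3, 5, 15/2, 6/5)
obs 4: x=1 → posterior Dirichlet(10/3, 6, 15/2, 6/5)

k = 3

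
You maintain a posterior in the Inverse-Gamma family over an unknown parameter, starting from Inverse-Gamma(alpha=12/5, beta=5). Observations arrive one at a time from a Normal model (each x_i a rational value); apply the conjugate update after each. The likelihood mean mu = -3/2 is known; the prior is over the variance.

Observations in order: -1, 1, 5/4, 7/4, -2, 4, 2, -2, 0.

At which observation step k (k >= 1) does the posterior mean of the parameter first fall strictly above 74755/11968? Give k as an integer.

k = 6

obs 1: x=-1 → posterior Inverse-Gamma(29/10, 41/8)
obs 2: x=1 → posterior Inverse-Gamma(17/5, 33/4)
obs 3: x=5/4 → posterior Inverse-Gamma(39/10, 385/32)
obs 4: x=7/4 → posterior Inverse-Gamma(22/5, 277/16)
obs 5: x=-2 → posterior Inverse-Gamma(49/10, 279/16)
obs 6: x=4 → posterior Inverse-Gamma(27/5, 521/16)
obs 7: x=2 → posterior Inverse-Gamma(59/10, 619/16)
obs 8: x=-2 → posterior Inverse-Gamma(32/5, 621/16)
obs 9: x=0 → posterior Inverse-Gamma(69/10, 639/16)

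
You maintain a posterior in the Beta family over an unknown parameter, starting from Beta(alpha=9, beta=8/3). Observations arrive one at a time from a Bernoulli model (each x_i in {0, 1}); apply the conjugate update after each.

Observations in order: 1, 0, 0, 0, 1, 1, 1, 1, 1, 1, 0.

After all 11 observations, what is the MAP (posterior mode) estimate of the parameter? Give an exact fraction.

obs 1: x=1 → posterior Beta(10, 8/3)
obs 2: x=0 → posterior Beta(10, 11/3)
obs 3: x=0 → posterior Beta(10, 14/3)
obs 4: x=0 → posterior Beta(10, 17/3)
obs 5: x=1 → posterior Beta(11, 17/3)
obs 6: x=1 → posterior Beta(12, 17/3)
obs 7: x=1 → posterior Beta(13, 17/3)
obs 8: x=1 → posterior Beta(14, 17/3)
obs 9: x=1 → posterior Beta(15, 17/3)
obs 10: x=1 → posterior Beta(16, 17/3)
obs 11: x=0 → posterior Beta(16, 20/3)

45/62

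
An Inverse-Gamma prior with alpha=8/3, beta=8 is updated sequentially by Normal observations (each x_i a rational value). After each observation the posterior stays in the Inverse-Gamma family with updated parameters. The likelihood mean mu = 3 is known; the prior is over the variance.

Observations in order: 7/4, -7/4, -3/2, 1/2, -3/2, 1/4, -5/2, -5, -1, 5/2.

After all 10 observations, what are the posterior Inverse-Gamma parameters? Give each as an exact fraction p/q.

alpha=23/3, beta=3279/32

obs 1: x=7/4 → posterior Inverse-Gamma(19/6, 281/32)
obs 2: x=-7/4 → posterior Inverse-Gamma(11/3, 321/16)
obs 3: x=-3/2 → posterior Inverse-Gamma(25/6, 483/16)
obs 4: x=1/2 → posterior Inverse-Gamma(14/3, 533/16)
obs 5: x=-3/2 → posterior Inverse-Gamma(31/6, 695/16)
obs 6: x=1/4 → posterior Inverse-Gamma(17/3, 1511/32)
obs 7: x=-5/2 → posterior Inverse-Gamma(37/6, 1995/32)
obs 8: x=-5 → posterior Inverse-Gamma(20/3, 3019/32)
obs 9: x=-1 → posterior Inverse-Gamma(43/6, 3275/32)
obs 10: x=5/2 → posterior Inverse-Gamma(23/3, 3279/32)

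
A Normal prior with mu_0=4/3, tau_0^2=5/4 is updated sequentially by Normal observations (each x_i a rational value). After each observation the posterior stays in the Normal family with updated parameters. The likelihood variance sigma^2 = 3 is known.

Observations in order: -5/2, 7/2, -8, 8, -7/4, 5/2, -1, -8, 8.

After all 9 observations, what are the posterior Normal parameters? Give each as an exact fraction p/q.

mu_0=79/228, tau_0^2=5/19

obs 1: x=-5/2 → posterior Normal(7/34, 15/17)
obs 2: x=7/2 → posterior Normal(21/22, 15/22)
obs 3: x=-8 → posterior Normal(-19/27, 5/9)
obs 4: x=8 → posterior Normal(21/32, 15/32)
obs 5: x=-7/4 → posterior Normal(49/148, 15/37)
obs 6: x=5/2 → posterior Normal(33/56, 5/14)
obs 7: x=-1 → posterior Normal(79/188, 15/47)
obs 8: x=-8 → posterior Normal(-81/208, 15/52)
obs 9: x=8 → posterior Normal(79/228, 5/19)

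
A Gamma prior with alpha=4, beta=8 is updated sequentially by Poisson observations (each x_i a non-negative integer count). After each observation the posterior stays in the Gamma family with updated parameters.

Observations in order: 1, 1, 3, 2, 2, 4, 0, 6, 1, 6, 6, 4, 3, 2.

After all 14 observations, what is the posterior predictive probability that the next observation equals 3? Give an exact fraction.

obs 1: x=1 → posterior Gamma(5, 9)
obs 2: x=1 → posterior Gamma(6, 10)
obs 3: x=3 → posterior Gamma(9, 11)
obs 4: x=2 → posterior Gamma(11, 12)
obs 5: x=2 → posterior Gamma(13, 13)
obs 6: x=4 → posterior Gamma(17, 14)
obs 7: x=0 → posterior Gamma(17, 15)
obs 8: x=6 → posterior Gamma(23, 16)
obs 9: x=1 → posterior Gamma(24, 17)
obs 10: x=6 → posterior Gamma(30, 18)
obs 11: x=6 → posterior Gamma(36, 19)
obs 12: x=4 → posterior Gamma(40, 20)
obs 13: x=3 → posterior Gamma(43, 21)
obs 14: x=2 → posterior Gamma(45, 22)

1808047159296680884610687996784210571967756167420851798996418560/10027860709531471276608129612323653414238264145365258534666014247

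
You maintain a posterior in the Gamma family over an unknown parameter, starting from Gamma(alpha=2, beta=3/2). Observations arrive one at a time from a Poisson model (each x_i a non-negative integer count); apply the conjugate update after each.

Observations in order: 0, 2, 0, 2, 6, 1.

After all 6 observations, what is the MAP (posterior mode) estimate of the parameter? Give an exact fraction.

8/5

obs 1: x=0 → posterior Gamma(2, 5/2)
obs 2: x=2 → posterior Gamma(4, 7/2)
obs 3: x=0 → posterior Gamma(4, 9/2)
obs 4: x=2 → posterior Gamma(6, 11/2)
obs 5: x=6 → posterior Gamma(12, 13/2)
obs 6: x=1 → posterior Gamma(13, 15/2)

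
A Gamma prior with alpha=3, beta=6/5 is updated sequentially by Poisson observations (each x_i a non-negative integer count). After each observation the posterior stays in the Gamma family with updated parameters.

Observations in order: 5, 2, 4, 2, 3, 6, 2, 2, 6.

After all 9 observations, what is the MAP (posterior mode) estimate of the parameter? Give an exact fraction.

obs 1: x=5 → posterior Gamma(8, 11/5)
obs 2: x=2 → posterior Gamma(10, 16/5)
obs 3: x=4 → posterior Gamma(14, 21/5)
obs 4: x=2 → posterior Gamma(16, 26/5)
obs 5: x=3 → posterior Gamma(19, 31/5)
obs 6: x=6 → posterior Gamma(25, 36/5)
obs 7: x=2 → posterior Gamma(27, 41/5)
obs 8: x=2 → posterior Gamma(29, 46/5)
obs 9: x=6 → posterior Gamma(35, 51/5)

10/3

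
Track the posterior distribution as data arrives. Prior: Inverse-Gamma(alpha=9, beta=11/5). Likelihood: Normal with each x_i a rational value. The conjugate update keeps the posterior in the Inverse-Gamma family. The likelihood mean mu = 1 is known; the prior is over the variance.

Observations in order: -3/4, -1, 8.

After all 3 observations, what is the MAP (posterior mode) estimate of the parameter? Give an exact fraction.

obs 1: x=-3/4 → posterior Inverse-Gamma(19/2, 597/160)
obs 2: x=-1 → posterior Inverse-Gamma(10, 917/160)
obs 3: x=8 → posterior Inverse-Gamma(21/2, 4837/160)

4837/1840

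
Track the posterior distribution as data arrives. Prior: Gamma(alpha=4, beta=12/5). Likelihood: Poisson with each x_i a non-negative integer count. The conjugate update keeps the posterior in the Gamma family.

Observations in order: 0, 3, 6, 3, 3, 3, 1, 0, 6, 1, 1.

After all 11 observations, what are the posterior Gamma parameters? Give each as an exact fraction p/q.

alpha=31, beta=67/5

obs 1: x=0 → posterior Gamma(4, 17/5)
obs 2: x=3 → posterior Gamma(7, 22/5)
obs 3: x=6 → posterior Gamma(13, 27/5)
obs 4: x=3 → posterior Gamma(16, 32/5)
obs 5: x=3 → posterior Gamma(19, 37/5)
obs 6: x=3 → posterior Gamma(22, 42/5)
obs 7: x=1 → posterior Gamma(23, 47/5)
obs 8: x=0 → posterior Gamma(23, 52/5)
obs 9: x=6 → posterior Gamma(29, 57/5)
obs 10: x=1 → posterior Gamma(30, 62/5)
obs 11: x=1 → posterior Gamma(31, 67/5)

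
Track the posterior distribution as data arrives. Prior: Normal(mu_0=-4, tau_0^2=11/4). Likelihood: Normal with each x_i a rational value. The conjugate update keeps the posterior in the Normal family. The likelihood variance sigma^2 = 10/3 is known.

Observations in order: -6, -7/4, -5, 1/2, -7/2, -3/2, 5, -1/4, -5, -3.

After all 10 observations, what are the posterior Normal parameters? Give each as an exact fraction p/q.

mu_0=-1673/740, tau_0^2=11/37

obs 1: x=-6 → posterior Normal(-358/73, 110/73)
obs 2: x=-7/4 → posterior Normal(-1663/424, 55/53)
obs 3: x=-5 → posterior Normal(-2323/556, 110/139)
obs 4: x=1/2 → posterior Normal(-2257/688, 55/86)
obs 5: x=-7/2 → posterior Normal(-2719/820, 22/41)
obs 6: x=-3/2 → posterior Normal(-2917/952, 55/119)
obs 7: x=5 → posterior Normal(-2257/1084, 110/271)
obs 8: x=-1/4 → posterior Normal(-1145/608, 55/152)
obs 9: x=-5 → posterior Normal(-1475/674, 110/337)
obs 10: x=-3 → posterior Normal(-1673/740, 11/37)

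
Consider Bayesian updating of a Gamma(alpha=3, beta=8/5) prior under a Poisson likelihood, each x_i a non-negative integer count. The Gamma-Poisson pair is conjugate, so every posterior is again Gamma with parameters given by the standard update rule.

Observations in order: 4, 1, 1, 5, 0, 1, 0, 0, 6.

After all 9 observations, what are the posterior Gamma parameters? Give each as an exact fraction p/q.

alpha=21, beta=53/5

obs 1: x=4 → posterior Gamma(7, 13/5)
obs 2: x=1 → posterior Gamma(8, 18/5)
obs 3: x=1 → posterior Gamma(9, 23/5)
obs 4: x=5 → posterior Gamma(14, 28/5)
obs 5: x=0 → posterior Gamma(14, 33/5)
obs 6: x=1 → posterior Gamma(15, 38/5)
obs 7: x=0 → posterior Gamma(15, 43/5)
obs 8: x=0 → posterior Gamma(15, 48/5)
obs 9: x=6 → posterior Gamma(21, 53/5)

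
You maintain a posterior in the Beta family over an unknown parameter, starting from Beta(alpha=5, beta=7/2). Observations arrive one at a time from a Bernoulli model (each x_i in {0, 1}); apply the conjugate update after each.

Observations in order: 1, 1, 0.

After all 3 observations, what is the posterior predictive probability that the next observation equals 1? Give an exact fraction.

14/23

obs 1: x=1 → posterior Beta(6, 7/2)
obs 2: x=1 → posterior Beta(7, 7/2)
obs 3: x=0 → posterior Beta(7, 9/2)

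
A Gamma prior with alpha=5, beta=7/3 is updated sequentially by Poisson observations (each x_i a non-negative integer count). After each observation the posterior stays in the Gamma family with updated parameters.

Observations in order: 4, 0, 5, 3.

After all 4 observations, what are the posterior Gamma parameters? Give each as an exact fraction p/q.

alpha=17, beta=19/3

obs 1: x=4 → posterior Gamma(9, 10/3)
obs 2: x=0 → posterior Gamma(9, 13/3)
obs 3: x=5 → posterior Gamma(14, 16/3)
obs 4: x=3 → posterior Gamma(17, 19/3)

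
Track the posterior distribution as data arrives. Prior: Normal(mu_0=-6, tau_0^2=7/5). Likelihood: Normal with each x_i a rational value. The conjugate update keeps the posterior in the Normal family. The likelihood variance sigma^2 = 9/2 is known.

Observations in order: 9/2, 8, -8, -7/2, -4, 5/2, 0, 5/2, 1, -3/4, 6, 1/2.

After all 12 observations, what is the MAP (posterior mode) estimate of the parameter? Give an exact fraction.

obs 1: x=9/2 → posterior Normal(-207/59, 63/59)
obs 2: x=8 → posterior Normal(-95/73, 63/73)
obs 3: x=-8 → posterior Normal(-69/29, 21/29)
obs 4: x=-7/2 → posterior Normal(-256/101, 63/101)
obs 5: x=-4 → posterior Normal(-312/115, 63/115)
obs 6: x=5/2 → posterior Normal(-277/129, 21/43)
obs 7: x=0 → posterior Normal(-277/143, 63/143)
obs 8: x=5/2 → posterior Normal(-242/157, 63/157)
obs 9: x=1 → posterior Normal(-4/3, 7/19)
obs 10: x=-3/4 → posterior Normal(-477/370, 63/185)
obs 11: x=6 → posterior Normal(-309/398, 63/199)
obs 12: x=1/2 → posterior Normal(-295/426, 21/71)

-295/426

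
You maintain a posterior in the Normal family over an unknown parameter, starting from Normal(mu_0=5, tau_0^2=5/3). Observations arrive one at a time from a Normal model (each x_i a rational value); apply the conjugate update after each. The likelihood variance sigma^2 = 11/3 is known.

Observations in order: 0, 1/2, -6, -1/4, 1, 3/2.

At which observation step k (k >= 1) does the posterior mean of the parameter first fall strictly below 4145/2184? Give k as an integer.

obs 1: x=0 → posterior Normal(55/16, 55/48)
obs 2: x=1/2 → posterior Normal(115/42, 55/63)
obs 3: x=-6 → posterior Normal(55/52, 55/78)
obs 4: x=-1/4 → posterior Normal(105/124, 55/93)
obs 5: x=1 → posterior Normal(125/144, 55/108)
obs 6: x=3/2 → posterior Normal(155/164, 55/123)

k = 3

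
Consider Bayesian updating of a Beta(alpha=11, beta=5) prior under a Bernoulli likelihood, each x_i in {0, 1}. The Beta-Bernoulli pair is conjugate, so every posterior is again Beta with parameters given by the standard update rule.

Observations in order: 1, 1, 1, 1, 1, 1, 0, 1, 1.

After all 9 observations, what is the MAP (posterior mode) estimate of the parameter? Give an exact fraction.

obs 1: x=1 → posterior Beta(12, 5)
obs 2: x=1 → posterior Beta(13, 5)
obs 3: x=1 → posterior Beta(14, 5)
obs 4: x=1 → posterior Beta(15, 5)
obs 5: x=1 → posterior Beta(16, 5)
obs 6: x=1 → posterior Beta(17, 5)
obs 7: x=0 → posterior Beta(17, 6)
obs 8: x=1 → posterior Beta(18, 6)
obs 9: x=1 → posterior Beta(19, 6)

18/23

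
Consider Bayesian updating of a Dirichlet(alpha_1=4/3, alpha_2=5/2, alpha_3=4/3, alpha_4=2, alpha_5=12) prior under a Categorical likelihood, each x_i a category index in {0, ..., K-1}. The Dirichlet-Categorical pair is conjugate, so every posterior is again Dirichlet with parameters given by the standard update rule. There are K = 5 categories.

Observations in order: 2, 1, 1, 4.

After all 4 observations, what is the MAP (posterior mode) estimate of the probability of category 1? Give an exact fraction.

21/109

obs 1: x=2 → posterior Dirichlet(4/3, 5/2, 7/3, 2, 12)
obs 2: x=1 → posterior Dirichlet(4/3, 7/2, 7/3, 2, 12)
obs 3: x=1 → posterior Dirichlet(4/3, 9/2, 7/3, 2, 12)
obs 4: x=4 → posterior Dirichlet(4/3, 9/2, 7/3, 2, 13)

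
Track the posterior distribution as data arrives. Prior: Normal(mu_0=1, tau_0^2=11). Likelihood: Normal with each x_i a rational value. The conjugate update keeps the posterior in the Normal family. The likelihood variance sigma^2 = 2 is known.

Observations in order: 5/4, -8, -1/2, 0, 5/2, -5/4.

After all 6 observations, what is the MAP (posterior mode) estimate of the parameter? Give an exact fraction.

-16/17

obs 1: x=5/4 → posterior Normal(63/52, 22/13)
obs 2: x=-8 → posterior Normal(-289/96, 11/12)
obs 3: x=-1/2 → posterior Normal(-311/140, 22/35)
obs 4: x=0 → posterior Normal(-311/184, 11/23)
obs 5: x=5/2 → posterior Normal(-67/76, 22/57)
obs 6: x=-5/4 → posterior Normal(-16/17, 11/34)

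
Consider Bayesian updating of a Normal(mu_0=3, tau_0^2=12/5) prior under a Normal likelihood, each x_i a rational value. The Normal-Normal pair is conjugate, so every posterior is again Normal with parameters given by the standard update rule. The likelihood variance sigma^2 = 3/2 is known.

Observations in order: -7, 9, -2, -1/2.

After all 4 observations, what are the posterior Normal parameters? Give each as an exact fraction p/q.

mu_0=11/37, tau_0^2=12/37

obs 1: x=-7 → posterior Normal(-41/13, 12/13)
obs 2: x=9 → posterior Normal(31/21, 4/7)
obs 3: x=-2 → posterior Normal(15/29, 12/29)
obs 4: x=-1/2 → posterior Normal(11/37, 12/37)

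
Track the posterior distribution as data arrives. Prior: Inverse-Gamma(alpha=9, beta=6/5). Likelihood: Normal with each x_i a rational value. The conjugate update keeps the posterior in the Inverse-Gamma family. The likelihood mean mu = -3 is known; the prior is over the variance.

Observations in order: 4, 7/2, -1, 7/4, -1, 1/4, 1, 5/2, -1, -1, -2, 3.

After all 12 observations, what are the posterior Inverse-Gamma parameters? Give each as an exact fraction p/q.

obs 1: x=4 → posterior Inverse-Gamma(19/2, 257/10)
obs 2: x=7/2 → posterior Inverse-Gamma(10, 1873/40)
obs 3: x=-1 → posterior Inverse-Gamma(21/2, 1953/40)
obs 4: x=7/4 → posterior Inverse-Gamma(11, 9617/160)
obs 5: x=-1 → posterior Inverse-Gamma(23/2, 9937/160)
obs 6: x=1/4 → posterior Inverse-Gamma(12, 5391/80)
obs 7: x=1 → posterior Inverse-Gamma(25/2, 6031/80)
obs 8: x=5/2 → posterior Inverse-Gamma(13, 7241/80)
obs 9: x=-1 → posterior Inverse-Gamma(27/2, 7401/80)
obs 10: x=-1 → posterior Inverse-Gamma(14, 7561/80)
obs 11: x=-2 → posterior Inverse-Gamma(29/2, 7601/80)
obs 12: x=3 → posterior Inverse-Gamma(15, 9041/80)

alpha=15, beta=9041/80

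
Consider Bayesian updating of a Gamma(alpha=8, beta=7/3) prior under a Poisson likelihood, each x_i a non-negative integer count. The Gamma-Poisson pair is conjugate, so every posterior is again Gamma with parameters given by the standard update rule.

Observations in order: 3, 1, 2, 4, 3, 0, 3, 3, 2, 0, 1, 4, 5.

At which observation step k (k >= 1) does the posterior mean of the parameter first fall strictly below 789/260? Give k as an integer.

obs 1: x=3 → posterior Gamma(11, 10/3)
obs 2: x=1 → posterior Gamma(12, 13/3)
obs 3: x=2 → posterior Gamma(14, 16/3)
obs 4: x=4 → posterior Gamma(18, 19/3)
obs 5: x=3 → posterior Gamma(21, 22/3)
obs 6: x=0 → posterior Gamma(21, 25/3)
obs 7: x=3 → posterior Gamma(24, 28/3)
obs 8: x=3 → posterior Gamma(27, 31/3)
obs 9: x=2 → posterior Gamma(29, 34/3)
obs 10: x=0 → posterior Gamma(29, 37/3)
obs 11: x=1 → posterior Gamma(30, 40/3)
obs 12: x=4 → posterior Gamma(34, 43/3)
obs 13: x=5 → posterior Gamma(39, 46/3)

k = 2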